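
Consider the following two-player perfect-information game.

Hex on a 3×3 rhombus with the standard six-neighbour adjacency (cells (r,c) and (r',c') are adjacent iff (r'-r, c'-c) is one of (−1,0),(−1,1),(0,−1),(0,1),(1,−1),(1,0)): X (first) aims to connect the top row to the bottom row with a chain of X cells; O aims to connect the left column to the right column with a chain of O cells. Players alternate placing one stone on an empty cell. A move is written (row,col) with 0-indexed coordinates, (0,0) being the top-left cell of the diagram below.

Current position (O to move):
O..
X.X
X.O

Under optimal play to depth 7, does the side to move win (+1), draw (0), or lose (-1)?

[O../X.X/X.O] O move#1: (0,1):-1/OO./X.X/X.O*, (0,2):-1/O.O/X.X/X.O, (1,1):-1/O../XOX/X.O, (2,1):-1/O../X.X/XOO
[OO./X.X/X.O] X move#2: (0,2):+1/OOX/X.X/X.O*, (1,1):-1/OO./XXX/X.O, (2,1):-1/OO./X.X/XXO
[OOX/X.X/X.O] O move#3: (1,1):-1/OOX/XOX/X.O*, (2,1):-1/OOX/X.X/XOO
[OOX/XOX/X.O] X move#4: (2,1):+1/OOX/XOX/XXO*
[OOX/XOX/XXO] end (terminal -1, O#5); searched O../X.X/X.O to 7

value(O../X.X/X.O, O) = -1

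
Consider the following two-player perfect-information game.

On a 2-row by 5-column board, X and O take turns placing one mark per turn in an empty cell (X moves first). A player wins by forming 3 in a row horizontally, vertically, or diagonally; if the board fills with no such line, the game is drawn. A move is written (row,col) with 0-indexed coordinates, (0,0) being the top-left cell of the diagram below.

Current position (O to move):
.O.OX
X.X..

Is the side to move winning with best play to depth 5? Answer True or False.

O winning at [.O.OX/X.X..]: True

p1 O@[.O.OX/X.X..]: (0,0)[OO.OX/X.X..]-1 (0,2)[.OOOX/X.X..]+1* (1,1)[.O.OX/XOX..]+0 (1,3)[.O.OX/X.XO.]-1 (1,4)[.O.OX/X.X.O]-1
p2 X@[.OOOX/X.X..] terminal -1; root [.O.OX/X.X..] d5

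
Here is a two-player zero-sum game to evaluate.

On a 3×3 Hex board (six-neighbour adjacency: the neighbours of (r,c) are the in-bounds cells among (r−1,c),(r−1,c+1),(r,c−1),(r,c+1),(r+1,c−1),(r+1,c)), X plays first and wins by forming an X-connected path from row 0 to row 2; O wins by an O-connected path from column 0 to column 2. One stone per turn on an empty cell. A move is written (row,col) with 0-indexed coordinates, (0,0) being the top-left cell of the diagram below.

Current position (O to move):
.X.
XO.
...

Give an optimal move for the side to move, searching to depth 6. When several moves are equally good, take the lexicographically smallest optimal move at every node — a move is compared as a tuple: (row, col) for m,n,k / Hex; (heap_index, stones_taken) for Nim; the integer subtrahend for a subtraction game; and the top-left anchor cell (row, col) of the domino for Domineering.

O's best at [.X./XO./...]: (2,0)

p1 O@[.X./XO./...]: (0,0)[OX./XO./...]-1 (0,2)[.XO/XO./...]-1 (1,2)[.X./XOO/...]-1 (2,0)[.X./XO./O..]+1* (2,1)[.X./XO./.O.]-1 (2,2)[.X./XO./..O]-1
p2 X@[.X./XO./O..]: (0,0)[XX./XO./O..]-1* (0,2)[.XX/XO./O..]-1 (1,2)[.X./XOX/O..]-1 (2,1)[.X./XO./OX.]-1 (2,2)[.X./XO./O.X]-1
p3 O@[XX./XO./O..]: (0,2)[XXO/XO./O..]+1* (1,2)[XX./XOO/O..]+1 (2,1)[XX./XO./OO.]+1 (2,2)[XX./XO./O.O]+1
p4 X@[XXO/XO./O..] terminal -1; root [.X./XO./...] d6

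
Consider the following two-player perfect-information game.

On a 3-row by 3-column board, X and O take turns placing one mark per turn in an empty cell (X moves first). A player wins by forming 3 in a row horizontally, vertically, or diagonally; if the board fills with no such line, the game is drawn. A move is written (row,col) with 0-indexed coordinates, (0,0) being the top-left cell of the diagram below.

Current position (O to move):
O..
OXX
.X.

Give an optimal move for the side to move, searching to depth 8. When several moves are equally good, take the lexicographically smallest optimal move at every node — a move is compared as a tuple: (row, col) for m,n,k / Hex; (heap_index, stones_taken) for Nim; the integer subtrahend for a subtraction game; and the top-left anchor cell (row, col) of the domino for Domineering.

O's best at [O../OXX/.X.]: (0,1)

p1 O@[O../OXX/.X.]: (0,1)[OO./OXX/.X.]+1* (0,2)[O.O/OXX/.X.]-1 (2,0)[O../OXX/OX.]+1 (2,2)[O../OXX/.XO]-1
p2 X@[OO./OXX/.X.]: (0,2)[OOX/OXX/.X.]-1* (2,0)[OO./OXX/XX.]-1 (2,2)[OO./OXX/.XX]-1
p3 O@[OOX/OXX/.X.]: (2,0)[OOX/OXX/OX.]+1* (2,2)[OOX/OXX/.XO]-1
p4 X@[OOX/OXX/OX.] terminal -1; root [O../OXX/.X.] d8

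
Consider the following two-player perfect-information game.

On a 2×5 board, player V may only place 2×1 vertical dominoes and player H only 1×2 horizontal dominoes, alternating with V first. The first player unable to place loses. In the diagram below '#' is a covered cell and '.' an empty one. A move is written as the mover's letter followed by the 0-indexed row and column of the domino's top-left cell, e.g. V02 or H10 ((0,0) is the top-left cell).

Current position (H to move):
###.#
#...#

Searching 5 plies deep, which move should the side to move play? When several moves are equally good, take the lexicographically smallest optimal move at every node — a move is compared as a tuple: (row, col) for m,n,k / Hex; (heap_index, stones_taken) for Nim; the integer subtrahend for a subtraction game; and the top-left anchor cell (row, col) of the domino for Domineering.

[###.#/#...#] H move#1: H11:-1/###.#/###.#, H12:+1/###.#/#.###*
[###.#/#.###] end (terminal -1, V#2); searched ###.#/#...# to 5

H's best at [###.#/#...#]: H12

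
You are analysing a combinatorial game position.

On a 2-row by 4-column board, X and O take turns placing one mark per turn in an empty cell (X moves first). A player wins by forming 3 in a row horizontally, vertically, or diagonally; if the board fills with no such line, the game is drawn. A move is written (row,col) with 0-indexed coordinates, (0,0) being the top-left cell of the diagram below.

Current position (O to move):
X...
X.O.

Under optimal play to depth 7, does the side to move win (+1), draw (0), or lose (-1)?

value(X.../X.O., O) = 0

p1 O@[X.../X.O.]: (0,1)[XO../X.O.]+0* (0,2)[X.O./X.O.]+0 (0,3)[X..O/X.O.]+0 (1,1)[X.../XOO.]+0 (1,3)[X.../X.OO]+0
p2 X@[XO../X.O.]: (0,2)[XOX./X.O.]+0* (0,3)[XO.X/X.O.]+0 (1,1)[XO../XXO.]+0 (1,3)[XO../X.OX]+0
p3 O@[XOX./X.O.]: (0,3)[XOXO/X.O.]+0* (1,1)[XOX./XOO.]+0 (1,3)[XOX./X.OO]+0
p4 X@[XOXO/X.O.]: (1,1)[XOXO/XXO.]+0* (1,3)[XOXO/X.OX]+0
p5 O@[XOXO/XXO.]: (1,3)[XOXO/XXOO]+0*
p6 X@[XOXO/XXOO] terminal +0; root [X.../X.O.] d7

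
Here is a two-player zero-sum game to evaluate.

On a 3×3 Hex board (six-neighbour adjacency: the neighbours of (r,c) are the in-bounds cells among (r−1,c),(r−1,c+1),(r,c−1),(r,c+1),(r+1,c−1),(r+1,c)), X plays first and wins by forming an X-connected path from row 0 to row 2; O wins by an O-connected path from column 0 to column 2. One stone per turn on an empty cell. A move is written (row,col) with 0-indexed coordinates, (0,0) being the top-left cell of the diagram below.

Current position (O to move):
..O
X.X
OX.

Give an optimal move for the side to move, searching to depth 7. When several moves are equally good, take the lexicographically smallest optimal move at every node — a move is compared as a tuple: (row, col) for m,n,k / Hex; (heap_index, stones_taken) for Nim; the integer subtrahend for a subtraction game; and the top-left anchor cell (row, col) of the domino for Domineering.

O's best at [..O/X.X/OX.]: (0,0)

[..O/X.X/OX.] O move#1: (0,0):+1/O.O/X.X/OX.*, (0,1):+1/.OO/X.X/OX., (1,1):+1/..O/XOX/OX., (2,2):-1/..O/X.X/OXO
[O.O/X.X/OX.] X move#2: (0,1):-1/OXO/X.X/OX.*, (1,1):-1/O.O/XXX/OX., (2,2):-1/O.O/X.X/OXX
[OXO/X.X/OX.] O move#3: (1,1):+1/OXO/XOX/OX.*, (2,2):-1/OXO/X.X/OXO
[OXO/XOX/OX.] end (terminal -1, X#4); searched ..O/X.X/OX. to 7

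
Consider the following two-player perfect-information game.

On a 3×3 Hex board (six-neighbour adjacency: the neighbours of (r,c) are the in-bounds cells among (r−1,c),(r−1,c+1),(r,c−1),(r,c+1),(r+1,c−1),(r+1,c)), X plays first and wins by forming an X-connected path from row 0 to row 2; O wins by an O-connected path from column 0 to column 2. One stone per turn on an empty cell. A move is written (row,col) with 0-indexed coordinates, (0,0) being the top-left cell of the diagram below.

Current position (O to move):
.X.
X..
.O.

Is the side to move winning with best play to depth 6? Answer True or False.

O winning at [.X./X../.O.]: True

[.X./X../.O.] O move#1: (0,0):-1/OX./X../.O., (0,2):-1/.XO/X../.O., (1,1):-1/.X./XO./.O., (1,2):-1/.X./X.O/.O., (2,0):+1/.X./X../OO.*, (2,2):-1/.X./X../.OO
[.X./X../OO.] X move#2: (0,0):-1/XX./X../OO.*, (0,2):-1/.XX/X../OO., (1,1):-1/.X./XX./OO., (1,2):-1/.X./X.X/OO., (2,2):-1/.X./X../OOX
[XX./X../OO.] O move#3: (0,2):+1/XXO/X../OO.*, (1,1):+1/XX./XO./OO., (1,2):+1/XX./X.O/OO., (2,2):+1/XX./X../OOO
[XXO/X../OO.] X move#4: (1,1):-1/XXO/XX./OO.*, (1,2):-1/XXO/X.X/OO., (2,2):-1/XXO/X../OOX
[XXO/XX./OO.] O move#5: (1,2):+1/XXO/XXO/OO.*, (2,2):+1/XXO/XX./OOO
[XXO/XXO/OO.] end (terminal -1, X#6); searched .X./X../.O. to 6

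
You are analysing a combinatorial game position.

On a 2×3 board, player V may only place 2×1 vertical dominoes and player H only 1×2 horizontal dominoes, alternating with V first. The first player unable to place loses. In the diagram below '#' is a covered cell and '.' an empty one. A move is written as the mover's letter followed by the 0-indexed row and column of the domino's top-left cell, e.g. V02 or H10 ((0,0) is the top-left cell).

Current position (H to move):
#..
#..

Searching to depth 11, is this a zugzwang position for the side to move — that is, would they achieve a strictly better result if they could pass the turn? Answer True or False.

[#../#..] H move#1: H01:+1/###/#..*, H11:+1/#../###
[###/#..] end (terminal -1, V#2); searched #../#.. to 11
if H skipped the turn, V would face:
~ [#../#..] V move#1: V01:+1/##./##.*, V02:+1/#.#/#.#
~ [##./##.] end (terminal -1, H#2); searched #../#.. to 11
compare (H): move=+1 vs pass=-1

zugzwang(#../#.., H) = False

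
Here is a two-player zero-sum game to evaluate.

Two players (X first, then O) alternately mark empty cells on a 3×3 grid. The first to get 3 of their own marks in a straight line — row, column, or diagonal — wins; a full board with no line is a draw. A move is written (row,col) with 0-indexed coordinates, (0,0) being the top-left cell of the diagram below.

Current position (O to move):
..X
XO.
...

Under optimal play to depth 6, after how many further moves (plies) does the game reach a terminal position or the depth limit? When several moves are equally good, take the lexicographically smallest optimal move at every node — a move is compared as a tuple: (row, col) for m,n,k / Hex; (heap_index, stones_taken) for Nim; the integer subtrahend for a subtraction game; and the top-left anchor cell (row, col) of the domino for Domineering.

PV length from [..X/XO./...]: 6 plies

p1 O@[..X/XO./...]: (0,0)[O.X/XO./...]+0* (0,1)[.OX/XO./...]+0 (1,2)[..X/XOO/...]-1 (2,0)[..X/XO./O..]+0 (2,1)[..X/XO./.O.]+0 (2,2)[..X/XO./..O]-1
p2 X@[O.X/XO./...]: (0,1)[OXX/XO./...]-1 (1,2)[O.X/XOX/...]-1 (2,0)[O.X/XO./X..]-1 (2,1)[O.X/XO./.X.]-1 (2,2)[O.X/XO./..X]+0*
p3 O@[O.X/XO./..X]: (0,1)[OOX/XO./..X]-1 (1,2)[O.X/XOO/..X]+0* (2,0)[O.X/XO./O.X]-1 (2,1)[O.X/XO./.OX]-1
p4 X@[O.X/XOO/..X]: (0,1)[OXX/XOO/..X]+0* (2,0)[O.X/XOO/X.X]+0 (2,1)[O.X/XOO/.XX]+0
p5 O@[OXX/XOO/..X]: (2,0)[OXX/XOO/O.X]+0* (2,1)[OXX/XOO/.OX]+0
p6 X@[OXX/XOO/O.X]: (2,1)[OXX/XOO/OXX]+0*
p7 O@[OXX/XOO/OXX] terminal +0; root [..X/XO./...] d6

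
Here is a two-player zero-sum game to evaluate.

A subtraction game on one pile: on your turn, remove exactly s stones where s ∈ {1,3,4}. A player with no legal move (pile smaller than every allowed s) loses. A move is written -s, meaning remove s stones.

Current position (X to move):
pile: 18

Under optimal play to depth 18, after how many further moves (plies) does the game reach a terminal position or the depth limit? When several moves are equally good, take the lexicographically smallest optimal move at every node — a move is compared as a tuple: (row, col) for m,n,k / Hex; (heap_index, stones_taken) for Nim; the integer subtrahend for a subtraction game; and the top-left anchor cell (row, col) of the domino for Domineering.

PV length from [18]: 9 plies

p1 X@[18]: -1[17]-1 -3[15]-1 -4[14]+1*
p2 O@[14]: -1[13]-1* -3[11]-1 -4[10]-1
p3 X@[13]: -1[12]-1 -3[10]-1 -4[9]+1*
p4 O@[9]: -1[8]-1* -3[6]-1 -4[5]-1
p5 X@[8]: -1[7]+1* -3[5]-1 -4[4]-1
p6 O@[7]: -1[6]-1* -3[4]-1 -4[3]-1
p7 X@[6]: -1[5]-1 -3[3]-1 -4[2]+1*
p8 O@[2]: -1[1]-1*
p9 X@[1]: -1[0]+1*
p10 O@[0] terminal -1; root [18] d18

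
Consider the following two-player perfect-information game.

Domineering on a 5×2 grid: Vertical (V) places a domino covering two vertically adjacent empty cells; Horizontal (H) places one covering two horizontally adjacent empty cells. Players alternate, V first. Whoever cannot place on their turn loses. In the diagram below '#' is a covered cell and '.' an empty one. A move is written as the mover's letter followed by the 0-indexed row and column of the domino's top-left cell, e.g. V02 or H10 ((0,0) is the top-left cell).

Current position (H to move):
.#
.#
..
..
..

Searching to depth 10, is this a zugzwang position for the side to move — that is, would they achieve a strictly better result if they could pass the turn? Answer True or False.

zugzwang(.#/.#/../../.., H) = False

[.#/.#/../../..] H move#1: H20:-1/.#/.#/##/../.., H30:+1/.#/.#/../##/..*, H40:-1/.#/.#/../../##
[.#/.#/../##/..] V move#2: V00:-1/##/##/../##/..*, V10:-1/.#/##/#./##/..
[##/##/../##/..] H move#3: H20:+1/##/##/##/##/..*, H40:+1/##/##/../##/##
[##/##/##/##/..] end (terminal -1, V#4); searched .#/.#/../../.. to 10
if H skipped the turn, V would face:
~ [.#/.#/../../..] V move#1: V00:-1/##/##/../../.., V10:-1/.#/##/#./../.., V20:+1/.#/.#/#./#./..*, V21:+1/.#/.#/.#/.#/.., V30:+1/.#/.#/../#./#., V31:+1/.#/.#/../.#/.#
~ [.#/.#/#./#./..] H move#2: H40:-1/.#/.#/#./#./##*
~ [.#/.#/#./#./##] V move#3: V00:+1/##/##/#./#./##*, V21:+1/.#/.#/##/##/##
~ [##/##/#./#./##] end (terminal -1, H#4); searched .#/.#/../../.. to 10
compare (H): move=+1 vs pass=-1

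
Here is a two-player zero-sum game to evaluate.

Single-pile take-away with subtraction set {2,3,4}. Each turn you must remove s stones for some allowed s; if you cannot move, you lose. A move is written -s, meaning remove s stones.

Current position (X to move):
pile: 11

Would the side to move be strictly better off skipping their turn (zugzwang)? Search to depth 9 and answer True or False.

zugzwang(11, X) = False

p1 X@[11]: -2[9]-1 -3[8]-1 -4[7]+1*
p2 O@[7]: -2[5]-1* -3[4]-1 -4[3]-1
p3 X@[5]: -2[3]-1 -3[2]-1 -4[1]+1*
p4 O@[1] terminal -1; root [11] d9
if X skipped the turn, O would face:
~ p1 O@[11]: -2[9]-1 -3[8]-1 -4[7]+1*
~ p2 X@[7]: -2[5]-1* -3[4]-1 -4[3]-1
~ p3 O@[5]: -2[3]-1 -3[2]-1 -4[1]+1*
~ p4 X@[1] terminal -1; root [11] d9
compare (X): move=+1 vs pass=-1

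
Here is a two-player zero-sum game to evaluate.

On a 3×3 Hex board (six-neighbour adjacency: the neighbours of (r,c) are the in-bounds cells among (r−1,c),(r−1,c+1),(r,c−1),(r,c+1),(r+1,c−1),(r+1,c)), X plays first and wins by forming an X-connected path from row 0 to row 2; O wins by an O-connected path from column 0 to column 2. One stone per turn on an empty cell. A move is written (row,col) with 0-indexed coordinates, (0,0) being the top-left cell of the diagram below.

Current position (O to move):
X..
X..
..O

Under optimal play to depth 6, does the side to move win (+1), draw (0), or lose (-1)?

[X../X../..O] O move#1: (0,1):-1/XO./X../..O, (0,2):-1/X.O/X../..O, (1,1):-1/X../XO./..O, (1,2):-1/X../X.O/..O, (2,0):+1/X../X../O.O*, (2,1):-1/X../X../.OO
[X../X../O.O] X move#2: (0,1):-1/XX./X../O.O*, (0,2):-1/X.X/X../O.O, (1,1):-1/X../XX./O.O, (1,2):-1/X../X.X/O.O, (2,1):-1/X../X../OXO
[XX./X../O.O] O move#3: (0,2):+1/XXO/X../O.O*, (1,1):+1/XX./XO./O.O, (1,2):+1/XX./X.O/O.O, (2,1):+1/XX./X../OOO
[XXO/X../O.O] X move#4: (1,1):-1/XXO/XX./O.O*, (1,2):-1/XXO/X.X/O.O, (2,1):-1/XXO/X../OXO
[XXO/XX./O.O] O move#5: (1,2):-1/XXO/XXO/O.O, (2,1):+1/XXO/XX./OOO*
[XXO/XX./OOO] end (terminal -1, X#6); searched X../X../..O to 6

value(X../X../..O, O) = +1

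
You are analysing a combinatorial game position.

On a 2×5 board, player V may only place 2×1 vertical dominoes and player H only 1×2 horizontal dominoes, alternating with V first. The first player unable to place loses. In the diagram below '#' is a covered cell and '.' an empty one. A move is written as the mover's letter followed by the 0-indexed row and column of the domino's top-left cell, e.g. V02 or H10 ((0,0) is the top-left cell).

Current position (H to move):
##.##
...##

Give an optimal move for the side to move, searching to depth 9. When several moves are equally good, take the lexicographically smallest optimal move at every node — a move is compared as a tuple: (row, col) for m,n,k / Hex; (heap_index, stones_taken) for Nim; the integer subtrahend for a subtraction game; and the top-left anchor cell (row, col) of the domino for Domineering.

ply 1, H at ##.##/...## | H10=-1→##.##/##.##; H11=+1→##.##/.####*
ply 2: ##.##/.#### is terminal -1 (V); from ##.##/...## depth 9

H's best at [##.##/...##]: H11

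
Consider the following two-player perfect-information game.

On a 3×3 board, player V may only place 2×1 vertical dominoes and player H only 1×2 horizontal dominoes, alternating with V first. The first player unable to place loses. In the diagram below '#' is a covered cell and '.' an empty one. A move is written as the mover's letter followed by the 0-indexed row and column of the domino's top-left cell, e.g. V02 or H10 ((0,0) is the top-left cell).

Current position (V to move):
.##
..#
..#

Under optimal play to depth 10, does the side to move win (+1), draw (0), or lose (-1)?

[.##/..#/..#] V move#1: V00:-1/###/#.#/..#, V10:+1/.##/#.#/#.#*, V11:+1/.##/.##/.##
[.##/#.#/#.#] end (terminal -1, H#2); searched .##/..#/..# to 10

value(.##/..#/..#, V) = +1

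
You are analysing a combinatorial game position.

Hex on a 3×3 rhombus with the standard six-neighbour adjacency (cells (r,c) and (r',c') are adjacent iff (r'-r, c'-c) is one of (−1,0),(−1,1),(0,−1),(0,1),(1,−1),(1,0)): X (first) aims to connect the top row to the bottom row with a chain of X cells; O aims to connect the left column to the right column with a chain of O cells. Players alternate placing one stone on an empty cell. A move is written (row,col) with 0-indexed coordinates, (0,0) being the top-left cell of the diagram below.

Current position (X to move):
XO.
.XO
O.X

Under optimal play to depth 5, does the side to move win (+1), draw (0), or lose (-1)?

value(XO./.XO/O.X, X) = +1

p1 X@[XO./.XO/O.X]: (0,2)[XOX/.XO/O.X]-1 (1,0)[XO./XXO/O.X]-1 (2,1)[XO./.XO/OXX]+1*
p2 O@[XO./.XO/OXX]: (0,2)[XOO/.XO/OXX]-1* (1,0)[XO./OXO/OXX]-1
p3 X@[XOO/.XO/OXX]: (1,0)[XOO/XXO/OXX]+1*
p4 O@[XOO/XXO/OXX] terminal -1; root [XO./.XO/O.X] d5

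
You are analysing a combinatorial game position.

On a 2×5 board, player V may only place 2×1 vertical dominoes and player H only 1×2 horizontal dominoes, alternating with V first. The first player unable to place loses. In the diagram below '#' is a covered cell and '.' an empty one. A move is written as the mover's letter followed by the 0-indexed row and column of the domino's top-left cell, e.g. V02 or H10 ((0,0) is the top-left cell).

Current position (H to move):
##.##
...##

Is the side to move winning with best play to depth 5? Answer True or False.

H winning at [##.##/...##]: True

[##.##/...##] H move#1: H10:-1/##.##/##.##, H11:+1/##.##/.####*
[##.##/.####] end (terminal -1, V#2); searched ##.##/...## to 5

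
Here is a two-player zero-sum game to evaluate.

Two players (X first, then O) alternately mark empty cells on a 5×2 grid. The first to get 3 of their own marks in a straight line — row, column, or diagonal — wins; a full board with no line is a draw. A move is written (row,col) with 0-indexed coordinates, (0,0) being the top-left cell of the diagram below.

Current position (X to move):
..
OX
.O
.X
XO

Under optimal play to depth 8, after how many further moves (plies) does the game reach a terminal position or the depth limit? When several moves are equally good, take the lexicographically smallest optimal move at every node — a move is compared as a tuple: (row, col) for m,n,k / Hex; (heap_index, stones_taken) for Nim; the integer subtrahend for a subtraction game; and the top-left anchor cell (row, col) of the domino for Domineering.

ply 1, X at ../OX/.O/.X/XO | (0,0)=+0→X./OX/.O/.X/XO*; (0,1)=-1→.X/OX/.O/.X/XO; (2,0)=+0→../OX/XO/.X/XO; (3,0)=+0→../OX/.O/XX/XO
ply 2, O at X./OX/.O/.X/XO | (0,1)=+0→XO/OX/.O/.X/XO*; (2,0)=+0→X./OX/OO/.X/XO; (3,0)=+0→X./OX/.O/OX/XO
ply 3, X at XO/OX/.O/.X/XO | (2,0)=+0→XO/OX/XO/.X/XO*; (3,0)=+0→XO/OX/.O/XX/XO
ply 4, O at XO/OX/XO/.X/XO | (3,0)=+0→XO/OX/XO/OX/XO*
ply 5: XO/OX/XO/OX/XO is terminal +0 (X); from ../OX/.O/.X/XO depth 8

PV length from [../OX/.O/.X/XO]: 4 plies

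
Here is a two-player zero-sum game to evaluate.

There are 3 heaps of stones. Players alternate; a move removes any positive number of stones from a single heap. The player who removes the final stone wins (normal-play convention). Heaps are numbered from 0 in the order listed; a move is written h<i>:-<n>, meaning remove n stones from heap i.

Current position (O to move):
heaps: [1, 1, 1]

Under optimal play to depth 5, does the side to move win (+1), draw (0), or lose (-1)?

p1 O@[(1,1,1)]: h0:-1[(0,1,1)]+1* h1:-1[(1,0,1)]+1 h2:-1[(1,1,0)]+1
p2 X@[(0,1,1)]: h1:-1[(0,0,1)]-1* h2:-1[(0,1,0)]-1
p3 O@[(0,0,1)]: h2:-1[(0,0,0)]+1*
p4 X@[(0,0,0)] terminal -1; root [(1,1,1)] d5

value((1,1,1), O) = +1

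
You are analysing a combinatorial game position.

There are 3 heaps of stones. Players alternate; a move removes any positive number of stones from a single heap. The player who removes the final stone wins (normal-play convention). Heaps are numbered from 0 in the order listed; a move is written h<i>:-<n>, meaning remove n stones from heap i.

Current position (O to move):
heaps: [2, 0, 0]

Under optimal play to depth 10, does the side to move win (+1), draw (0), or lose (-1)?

value((2,0,0), O) = +1

p1 O@[(2,0,0)]: h0:-1[(1,0,0)]-1 h0:-2[(0,0,0)]+1*
p2 X@[(0,0,0)] terminal -1; root [(2,0,0)] d10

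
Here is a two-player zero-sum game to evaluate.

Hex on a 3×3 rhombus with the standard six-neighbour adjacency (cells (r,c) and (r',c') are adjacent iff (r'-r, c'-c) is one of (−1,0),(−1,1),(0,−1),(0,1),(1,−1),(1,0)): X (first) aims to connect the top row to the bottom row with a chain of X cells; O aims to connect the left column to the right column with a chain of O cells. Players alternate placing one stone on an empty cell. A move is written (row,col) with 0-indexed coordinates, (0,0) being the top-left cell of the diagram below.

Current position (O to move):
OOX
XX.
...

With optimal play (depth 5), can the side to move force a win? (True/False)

ply 1, O at OOX/XX./... | (1,2)=-1→OOX/XXO/...*; (2,0)=-1→OOX/XX./O..; (2,1)=-1→OOX/XX./.O.; (2,2)=-1→OOX/XX./..O
ply 2, X at OOX/XXO/... | (2,0)=+1→OOX/XXO/X..*; (2,1)=+1→OOX/XXO/.X.; (2,2)=+1→OOX/XXO/..X
ply 3: OOX/XXO/X.. is terminal -1 (O); from OOX/XX./... depth 5

O winning at [OOX/XX./...]: False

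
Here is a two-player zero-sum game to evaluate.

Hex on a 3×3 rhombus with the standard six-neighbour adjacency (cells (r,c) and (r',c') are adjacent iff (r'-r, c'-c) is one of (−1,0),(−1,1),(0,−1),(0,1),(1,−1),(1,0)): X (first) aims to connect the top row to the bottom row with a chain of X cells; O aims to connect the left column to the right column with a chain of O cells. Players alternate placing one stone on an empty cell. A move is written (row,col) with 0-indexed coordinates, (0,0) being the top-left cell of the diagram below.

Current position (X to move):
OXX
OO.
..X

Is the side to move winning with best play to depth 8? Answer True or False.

[OXX/OO./..X] X move#1: (1,2):+1/OXX/OOX/..X*, (2,0):-1/OXX/OO./X.X, (2,1):-1/OXX/OO./.XX
[OXX/OOX/..X] end (terminal -1, O#2); searched OXX/OO./..X to 8

X winning at [OXX/OO./..X]: True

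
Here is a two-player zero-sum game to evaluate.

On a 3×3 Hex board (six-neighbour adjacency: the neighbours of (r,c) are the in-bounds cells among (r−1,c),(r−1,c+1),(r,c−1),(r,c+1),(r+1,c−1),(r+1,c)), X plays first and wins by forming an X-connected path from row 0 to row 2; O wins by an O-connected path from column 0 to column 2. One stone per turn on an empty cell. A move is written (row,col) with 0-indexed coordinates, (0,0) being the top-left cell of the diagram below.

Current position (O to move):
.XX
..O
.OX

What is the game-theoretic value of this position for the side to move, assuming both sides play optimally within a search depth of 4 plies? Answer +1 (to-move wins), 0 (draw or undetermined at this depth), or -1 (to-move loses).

value(.XX/..O/.OX, O) = +1

ply 1, O at .XX/..O/.OX | (0,0)=-1→OXX/..O/.OX; (1,0)=+1→.XX/O.O/.OX*; (1,1)=+1→.XX/.OO/.OX; (2,0)=+1→.XX/..O/OOX
ply 2, X at .XX/O.O/.OX | (0,0)=-1→XXX/O.O/.OX*; (1,1)=-1→.XX/OXO/.OX; (2,0)=-1→.XX/O.O/XOX
ply 3, O at XXX/O.O/.OX | (1,1)=+1→XXX/OOO/.OX*; (2,0)=+1→XXX/O.O/OOX
ply 4: XXX/OOO/.OX is terminal -1 (X); from .XX/..O/.OX depth 4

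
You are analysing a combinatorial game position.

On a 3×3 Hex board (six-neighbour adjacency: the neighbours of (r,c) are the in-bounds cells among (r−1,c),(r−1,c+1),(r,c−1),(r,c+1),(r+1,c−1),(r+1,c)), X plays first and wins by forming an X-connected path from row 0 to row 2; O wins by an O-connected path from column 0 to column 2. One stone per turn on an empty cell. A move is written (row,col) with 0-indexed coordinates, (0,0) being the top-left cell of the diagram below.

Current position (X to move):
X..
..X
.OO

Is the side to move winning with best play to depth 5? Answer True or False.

X winning at [X../..X/.OO]: True

ply 1, X at X../..X/.OO | (0,1)=-1→XX./..X/.OO; (0,2)=-1→X.X/..X/.OO; (1,0)=-1→X../X.X/.OO; (1,1)=-1→X../.XX/.OO; (2,0)=+1→X../..X/XOO*
ply 2, O at X../..X/XOO | (0,1)=-1→XO./..X/XOO*; (0,2)=-1→X.O/..X/XOO; (1,0)=-1→X../O.X/XOO; (1,1)=-1→X../.OX/XOO
ply 3, X at XO./..X/XOO | (0,2)=+1→XOX/..X/XOO*; (1,0)=+1→XO./X.X/XOO; (1,1)=+1→XO./.XX/XOO
ply 4, O at XOX/..X/XOO | (1,0)=-1→XOX/O.X/XOO*; (1,1)=-1→XOX/.OX/XOO
ply 5, X at XOX/O.X/XOO | (1,1)=+1→XOX/OXX/XOO*
ply 6: XOX/OXX/XOO is terminal -1 (O); from X../..X/.OO depth 5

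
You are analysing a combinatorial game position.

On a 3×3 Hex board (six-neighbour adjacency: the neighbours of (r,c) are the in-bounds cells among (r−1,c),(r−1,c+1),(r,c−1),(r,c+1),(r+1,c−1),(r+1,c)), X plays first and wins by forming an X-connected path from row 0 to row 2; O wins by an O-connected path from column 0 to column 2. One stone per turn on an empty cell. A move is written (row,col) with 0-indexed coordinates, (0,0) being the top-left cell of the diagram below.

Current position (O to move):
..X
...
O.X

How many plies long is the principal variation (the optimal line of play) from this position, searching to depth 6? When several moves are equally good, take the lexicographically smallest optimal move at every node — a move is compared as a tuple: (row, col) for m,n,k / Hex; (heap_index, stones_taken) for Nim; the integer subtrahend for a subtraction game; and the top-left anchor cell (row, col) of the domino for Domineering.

p1 O@[..X/.../O.X]: (0,0)[O.X/.../O.X]-1 (0,1)[.OX/.../O.X]-1 (1,0)[..X/O../O.X]-1 (1,1)[..X/.O./O.X]-1 (1,2)[..X/..O/O.X]+1* (2,1)[..X/.../OOX]-1
p2 X@[..X/..O/O.X]: (0,0)[X.X/..O/O.X]-1* (0,1)[.XX/..O/O.X]-1 (1,0)[..X/X.O/O.X]-1 (1,1)[..X/.XO/O.X]-1 (2,1)[..X/..O/OXX]-1
p3 O@[X.X/..O/O.X]: (0,1)[XOX/..O/O.X]+1* (1,0)[X.X/O.O/O.X]+1 (1,1)[X.X/.OO/O.X]+1 (2,1)[X.X/..O/OOX]+1
p4 X@[XOX/..O/O.X]: (1,0)[XOX/X.O/O.X]-1* (1,1)[XOX/.XO/O.X]-1 (2,1)[XOX/..O/OXX]-1
p5 O@[XOX/X.O/O.X]: (1,1)[XOX/XOO/O.X]+1* (2,1)[XOX/X.O/OOX]+1
p6 X@[XOX/XOO/O.X] terminal -1; root [..X/.../O.X] d6

PV length from [..X/.../O.X]: 5 plies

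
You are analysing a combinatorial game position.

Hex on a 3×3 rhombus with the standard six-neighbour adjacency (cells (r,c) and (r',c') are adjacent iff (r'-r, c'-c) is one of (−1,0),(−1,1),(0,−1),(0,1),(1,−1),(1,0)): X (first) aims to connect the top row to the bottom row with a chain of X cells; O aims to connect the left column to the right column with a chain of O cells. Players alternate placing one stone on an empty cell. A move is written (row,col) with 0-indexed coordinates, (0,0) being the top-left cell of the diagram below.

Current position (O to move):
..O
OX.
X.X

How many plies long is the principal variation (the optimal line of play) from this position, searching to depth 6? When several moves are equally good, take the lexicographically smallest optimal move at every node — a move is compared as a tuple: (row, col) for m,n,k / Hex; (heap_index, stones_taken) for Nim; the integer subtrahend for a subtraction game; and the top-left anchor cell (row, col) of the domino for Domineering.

[..O/OX./X.X] O move#1: (0,0):-1/O.O/OX./X.X, (0,1):+1/.OO/OX./X.X*, (1,2):-1/..O/OXO/X.X, (2,1):-1/..O/OX./XOX
[.OO/OX./X.X] end (terminal -1, X#2); searched ..O/OX./X.X to 6

PV length from [..O/OX./X.X]: 1 ply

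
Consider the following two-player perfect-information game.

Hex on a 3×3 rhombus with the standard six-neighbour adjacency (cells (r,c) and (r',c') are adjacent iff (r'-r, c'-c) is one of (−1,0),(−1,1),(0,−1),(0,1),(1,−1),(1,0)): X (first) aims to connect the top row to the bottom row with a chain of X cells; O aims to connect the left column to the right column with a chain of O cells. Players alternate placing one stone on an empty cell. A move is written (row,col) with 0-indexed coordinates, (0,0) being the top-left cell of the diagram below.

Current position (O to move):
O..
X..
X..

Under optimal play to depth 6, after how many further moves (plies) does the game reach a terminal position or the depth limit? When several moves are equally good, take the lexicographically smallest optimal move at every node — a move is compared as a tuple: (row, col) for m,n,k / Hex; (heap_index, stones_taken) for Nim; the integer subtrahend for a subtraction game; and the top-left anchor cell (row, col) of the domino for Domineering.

[O../X../X..] O move#1: (0,1):-1/OO./X../X..*, (0,2):-1/O.O/X../X.., (1,1):-1/O../XO./X.., (1,2):-1/O../X.O/X.., (2,1):-1/O../X../XO., (2,2):-1/O../X../X.O
[OO./X../X..] X move#2: (0,2):+1/OOX/X../X..*, (1,1):-1/OO./XX./X.., (1,2):-1/OO./X.X/X.., (2,1):-1/OO./X../XX., (2,2):-1/OO./X../X.X
[OOX/X../X..] O move#3: (1,1):-1/OOX/XO./X..*, (1,2):-1/OOX/X.O/X.., (2,1):-1/OOX/X../XO., (2,2):-1/OOX/X../X.O
[OOX/XO./X..] X move#4: (1,2):+1/OOX/XOX/X..*, (2,1):-1/OOX/XO./XX., (2,2):-1/OOX/XO./X.X
[OOX/XOX/X..] O move#5: (2,1):-1/OOX/XOX/XO.*, (2,2):-1/OOX/XOX/X.O
[OOX/XOX/XO.] X move#6: (2,2):+1/OOX/XOX/XOX*
[OOX/XOX/XOX] end (terminal -1, O#7); searched O../X../X.. to 6

PV length from [O../X../X..]: 6 plies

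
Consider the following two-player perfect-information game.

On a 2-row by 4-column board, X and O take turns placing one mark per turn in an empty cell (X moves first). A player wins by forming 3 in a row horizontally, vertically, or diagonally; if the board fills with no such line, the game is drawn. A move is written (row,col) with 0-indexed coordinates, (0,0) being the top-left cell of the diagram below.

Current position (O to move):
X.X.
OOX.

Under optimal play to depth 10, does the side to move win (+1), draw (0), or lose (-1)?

ply 1, O at X.X./OOX. | (0,1)=+0→XOX./OOX.*; (0,3)=-1→X.XO/OOX.; (1,3)=-1→X.X./OOXO
ply 2, X at XOX./OOX. | (0,3)=+0→XOXX/OOX.*; (1,3)=+0→XOX./OOXX
ply 3, O at XOXX/OOX. | (1,3)=+0→XOXX/OOXO*
ply 4: XOXX/OOXO is terminal +0 (X); from X.X./OOX. depth 10

value(X.X./OOX., O) = 0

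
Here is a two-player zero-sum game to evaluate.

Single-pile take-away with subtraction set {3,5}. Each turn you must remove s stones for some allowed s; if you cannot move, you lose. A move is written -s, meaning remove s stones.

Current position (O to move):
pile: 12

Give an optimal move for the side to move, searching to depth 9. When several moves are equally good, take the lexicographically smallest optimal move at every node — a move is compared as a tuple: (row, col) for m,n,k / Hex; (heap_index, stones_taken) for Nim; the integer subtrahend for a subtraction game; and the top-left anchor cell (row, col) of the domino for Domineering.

O's best at [12]: -3

[12] O move#1: -3:+1/9*, -5:-1/7
[9] X move#2: -3:-1/6*, -5:-1/4
[6] O move#3: -3:-1/3, -5:+1/1*
[1] end (terminal -1, X#4); searched 12 to 9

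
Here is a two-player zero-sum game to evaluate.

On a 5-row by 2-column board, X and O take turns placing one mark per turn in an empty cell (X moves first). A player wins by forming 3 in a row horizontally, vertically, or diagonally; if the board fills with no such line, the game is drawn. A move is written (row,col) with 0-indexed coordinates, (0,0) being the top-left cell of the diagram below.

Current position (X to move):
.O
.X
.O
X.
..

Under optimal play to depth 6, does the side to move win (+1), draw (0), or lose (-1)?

[.O/.X/.O/X./..] X move#1: (0,0):+0/XO/.X/.O/X./.., (1,0):+0/.O/XX/.O/X./.., (2,0):+1/.O/.X/XO/X./..*, (3,1):+0/.O/.X/.O/XX/.., (4,0):+0/.O/.X/.O/X./X., (4,1):+0/.O/.X/.O/X./.X
[.O/.X/XO/X./..] O move#2: (0,0):-1/OO/.X/XO/X./..*, (1,0):-1/.O/OX/XO/X./.., (3,1):-1/.O/.X/XO/XO/.., (4,0):-1/.O/.X/XO/X./O., (4,1):-1/.O/.X/XO/X./.O
[OO/.X/XO/X./..] X move#3: (1,0):+1/OO/XX/XO/X./..*, (3,1):+1/OO/.X/XO/XX/.., (4,0):+1/OO/.X/XO/X./X., (4,1):+1/OO/.X/XO/X./.X
[OO/XX/XO/X./..] end (terminal -1, O#4); searched .O/.X/.O/X./.. to 6

value(.O/.X/.O/X./.., X) = +1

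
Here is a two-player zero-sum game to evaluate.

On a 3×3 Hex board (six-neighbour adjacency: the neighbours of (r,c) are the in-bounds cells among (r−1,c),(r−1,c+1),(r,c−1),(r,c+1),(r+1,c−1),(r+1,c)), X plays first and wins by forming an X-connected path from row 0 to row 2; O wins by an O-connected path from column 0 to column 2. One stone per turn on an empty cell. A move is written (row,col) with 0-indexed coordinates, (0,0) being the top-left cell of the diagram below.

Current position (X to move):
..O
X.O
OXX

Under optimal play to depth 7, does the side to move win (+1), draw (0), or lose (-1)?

ply 1, X at ..O/X.O/OXX | (0,0)=-1→X.O/X.O/OXX; (0,1)=-1→.XO/X.O/OXX; (1,1)=+1→..O/XXO/OXX*
ply 2, O at ..O/XXO/OXX | (0,0)=-1→O.O/XXO/OXX*; (0,1)=-1→.OO/XXO/OXX
ply 3, X at O.O/XXO/OXX | (0,1)=+1→OXO/XXO/OXX*
ply 4: OXO/XXO/OXX is terminal -1 (O); from ..O/X.O/OXX depth 7

value(..O/X.O/OXX, X) = +1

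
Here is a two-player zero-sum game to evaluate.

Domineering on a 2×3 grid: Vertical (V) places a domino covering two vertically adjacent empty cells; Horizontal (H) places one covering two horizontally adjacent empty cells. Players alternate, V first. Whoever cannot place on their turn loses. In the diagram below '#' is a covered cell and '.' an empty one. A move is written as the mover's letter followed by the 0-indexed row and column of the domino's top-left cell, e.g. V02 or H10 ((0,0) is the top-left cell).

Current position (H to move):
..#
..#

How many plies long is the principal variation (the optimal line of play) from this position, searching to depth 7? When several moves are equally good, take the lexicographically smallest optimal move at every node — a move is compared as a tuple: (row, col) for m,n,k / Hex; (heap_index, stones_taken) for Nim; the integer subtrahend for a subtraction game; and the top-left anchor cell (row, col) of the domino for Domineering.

PV length from [..#/..#]: 1 ply

p1 H@[..#/..#]: H00[###/..#]+1* H10[..#/###]+1
p2 V@[###/..#] terminal -1; root [..#/..#] d7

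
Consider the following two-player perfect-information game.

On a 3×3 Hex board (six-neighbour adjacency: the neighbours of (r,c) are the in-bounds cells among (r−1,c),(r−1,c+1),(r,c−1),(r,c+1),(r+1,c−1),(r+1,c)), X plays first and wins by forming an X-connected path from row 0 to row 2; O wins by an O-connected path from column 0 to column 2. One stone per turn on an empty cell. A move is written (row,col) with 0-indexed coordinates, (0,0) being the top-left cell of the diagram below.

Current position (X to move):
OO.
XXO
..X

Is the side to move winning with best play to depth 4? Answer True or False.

X winning at [OO./XXO/..X]: True

ply 1, X at OO./XXO/..X | (0,2)=+1→OOX/XXO/..X*; (2,0)=-1→OO./XXO/X.X; (2,1)=-1→OO./XXO/.XX
ply 2, O at OOX/XXO/..X | (2,0)=-1→OOX/XXO/O.X*; (2,1)=-1→OOX/XXO/.OX
ply 3, X at OOX/XXO/O.X | (2,1)=+1→OOX/XXO/OXX*
ply 4: OOX/XXO/OXX is terminal -1 (O); from OO./XXO/..X depth 4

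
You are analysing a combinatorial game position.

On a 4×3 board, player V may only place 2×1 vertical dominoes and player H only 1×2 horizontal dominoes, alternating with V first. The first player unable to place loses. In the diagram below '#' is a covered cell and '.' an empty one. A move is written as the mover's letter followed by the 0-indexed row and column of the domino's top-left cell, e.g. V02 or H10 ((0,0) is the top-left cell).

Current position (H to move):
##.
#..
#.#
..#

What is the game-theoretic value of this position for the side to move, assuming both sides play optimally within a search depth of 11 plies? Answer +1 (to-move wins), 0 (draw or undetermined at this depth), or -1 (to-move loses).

p1 H@[##./#../#.#/..#]: H11[##./###/#.#/..#]-1* H30[##./#../#.#/###]-1
p2 V@[##./###/#.#/..#]: V21[##./###/###/.##]+1*
p3 H@[##./###/###/.##] terminal -1; root [##./#../#.#/..#] d11

value(##./#../#.#/..#, H) = -1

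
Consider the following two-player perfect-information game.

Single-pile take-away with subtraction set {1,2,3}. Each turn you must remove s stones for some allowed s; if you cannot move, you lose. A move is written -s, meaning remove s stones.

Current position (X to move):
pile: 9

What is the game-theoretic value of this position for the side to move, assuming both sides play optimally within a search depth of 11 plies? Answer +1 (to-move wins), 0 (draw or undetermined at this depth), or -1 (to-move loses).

value(9, X) = +1

[9] X move#1: -1:+1/8*, -2:-1/7, -3:-1/6
[8] O move#2: -1:-1/7*, -2:-1/6, -3:-1/5
[7] X move#3: -1:-1/6, -2:-1/5, -3:+1/4*
[4] O move#4: -1:-1/3*, -2:-1/2, -3:-1/1
[3] X move#5: -1:-1/2, -2:-1/1, -3:+1/0*
[0] end (terminal -1, O#6); searched 9 to 11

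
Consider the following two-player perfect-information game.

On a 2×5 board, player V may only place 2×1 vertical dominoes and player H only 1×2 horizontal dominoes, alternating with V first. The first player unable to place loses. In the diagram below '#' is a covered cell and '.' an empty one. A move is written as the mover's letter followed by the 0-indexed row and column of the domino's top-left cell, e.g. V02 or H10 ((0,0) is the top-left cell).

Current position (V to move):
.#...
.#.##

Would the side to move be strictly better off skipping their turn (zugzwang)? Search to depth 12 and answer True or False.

ply 1, V at .#.../.#.## | V00=-1→##.../##.##; V02=+1→.##../.####*
ply 2, H at .##../.#### | H03=-1→.####/.####*
ply 3, V at .####/.#### | V00=+1→#####/#####*
ply 4: #####/##### is terminal -1 (H); from .#.../.#.## depth 12
if V skipped the turn, H would face:
~ ply 1, H at .#.../.#.## | H02=-1→.###./.#.##*; H03=-1→.#.##/.#.##
~ ply 2, V at .###./.#.## | V00=+1→####./##.##*
~ ply 3: ####./##.## is terminal -1 (H); from .#.../.#.## depth 12
compare (V): move=+1 vs pass=+1

zugzwang(.#.../.#.##, V) = False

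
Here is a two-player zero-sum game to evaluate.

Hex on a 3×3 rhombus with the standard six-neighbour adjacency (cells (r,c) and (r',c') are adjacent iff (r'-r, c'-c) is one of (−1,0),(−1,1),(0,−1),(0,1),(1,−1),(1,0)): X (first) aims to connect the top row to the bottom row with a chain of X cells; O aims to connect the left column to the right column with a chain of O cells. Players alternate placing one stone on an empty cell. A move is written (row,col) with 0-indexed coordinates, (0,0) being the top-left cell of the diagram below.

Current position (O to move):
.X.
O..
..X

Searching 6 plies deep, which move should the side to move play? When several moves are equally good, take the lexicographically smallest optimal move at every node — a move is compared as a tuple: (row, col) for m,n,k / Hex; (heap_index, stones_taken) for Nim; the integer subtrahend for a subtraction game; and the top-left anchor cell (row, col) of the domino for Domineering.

p1 O@[.X./O../..X]: (0,0)[OX./O../..X]-1 (0,2)[.XO/O../..X]-1 (1,1)[.X./OO./..X]+1* (1,2)[.X./O.O/..X]-1 (2,0)[.X./O../O.X]-1 (2,1)[.X./O../.OX]-1
p2 X@[.X./OO./..X]: (0,0)[XX./OO./..X]-1* (0,2)[.XX/OO./..X]-1 (1,2)[.X./OOX/..X]-1 (2,0)[.X./OO./X.X]-1 (2,1)[.X./OO./.XX]-1
p3 O@[XX./OO./..X]: (0,2)[XXO/OO./..X]+1* (1,2)[XX./OOO/..X]+1 (2,0)[XX./OO./O.X]+1 (2,1)[XX./OO./.OX]+1
p4 X@[XXO/OO./..X] terminal -1; root [.X./O../..X] d6

O's best at [.X./O../..X]: (1,1)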